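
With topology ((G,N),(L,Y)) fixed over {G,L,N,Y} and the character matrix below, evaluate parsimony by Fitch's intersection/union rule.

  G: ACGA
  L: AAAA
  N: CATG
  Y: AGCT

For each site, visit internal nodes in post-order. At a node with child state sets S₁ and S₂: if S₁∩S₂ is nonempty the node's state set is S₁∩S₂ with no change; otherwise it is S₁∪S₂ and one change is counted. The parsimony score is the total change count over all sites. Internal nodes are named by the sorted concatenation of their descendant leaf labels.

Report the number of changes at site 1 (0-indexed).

2

GN@0: {A} ∪ {C} = {A,C} (union, +1)
LY@0: {A} ∩ {A} = {A} (intersection, +0)
GLNY@0: {A,C} ∩ {A} = {A} (intersection, +0)
GN@1: {C} ∪ {A} = {A,C} (union, +1)
LY@1: {A} ∪ {G} = {A,G} (union, +1)
GLNY@1: {A,C} ∩ {A,G} = {A} (intersection, +0)
GN@2: {G} ∪ {T} = {G,T} (union, +1)
LY@2: {A} ∪ {C} = {A,C} (union, +1)
GLNY@2: {G,T} ∪ {A,C} = {A,C,G,T} (union, +1)
GN@3: {A} ∪ {G} = {A,G} (union, +1)
LY@3: {A} ∪ {T} = {A,T} (union, +1)
GLNY@3: {A,G} ∩ {A,T} = {A} (intersection, +0)
per-site changes: [1, 2, 3, 2]; total = 8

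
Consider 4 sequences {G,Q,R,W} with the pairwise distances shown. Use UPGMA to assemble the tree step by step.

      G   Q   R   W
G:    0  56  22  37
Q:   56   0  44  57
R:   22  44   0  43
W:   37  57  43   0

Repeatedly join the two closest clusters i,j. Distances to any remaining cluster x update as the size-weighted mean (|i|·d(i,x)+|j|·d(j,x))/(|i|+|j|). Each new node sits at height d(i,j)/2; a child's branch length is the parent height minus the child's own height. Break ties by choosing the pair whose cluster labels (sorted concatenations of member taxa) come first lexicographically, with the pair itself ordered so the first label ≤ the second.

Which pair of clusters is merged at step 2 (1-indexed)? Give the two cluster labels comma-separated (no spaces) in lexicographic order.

GR,W

iteration 1: select G,R (d=22); attach at lengths (11, 11); label the merged cluster GR
  updated: d(GR,Q)=50, d(GR,W)=40
iteration 2: select GR,W (d=40); attach at lengths (9, 20); label the merged cluster GRW
  updated: d(GRW,Q)=157/3
iteration 3: select GRW,Q (d=157/3); attach at lengths (37/6, 157/6); label the merged cluster GQRW
final tree: (((G:11,R:11):9,W:20):37/6,Q:157/6)
total length: 250/3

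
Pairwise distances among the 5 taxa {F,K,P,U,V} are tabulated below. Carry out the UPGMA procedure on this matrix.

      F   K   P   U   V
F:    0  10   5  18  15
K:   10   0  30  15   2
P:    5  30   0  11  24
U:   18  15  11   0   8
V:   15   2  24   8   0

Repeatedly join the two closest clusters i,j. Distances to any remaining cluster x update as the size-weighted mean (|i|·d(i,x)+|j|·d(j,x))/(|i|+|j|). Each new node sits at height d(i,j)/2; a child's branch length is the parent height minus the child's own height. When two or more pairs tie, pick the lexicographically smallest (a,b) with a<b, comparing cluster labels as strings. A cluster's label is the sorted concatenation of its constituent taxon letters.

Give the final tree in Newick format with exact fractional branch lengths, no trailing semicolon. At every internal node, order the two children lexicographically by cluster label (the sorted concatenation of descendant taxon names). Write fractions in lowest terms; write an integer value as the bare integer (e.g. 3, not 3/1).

1. join K+V (d=2) ⇒ KV; edges |K|=1, |V|=1
  updated: d(F,KV)=25/2, d(KV,P)=27, d(KV,U)=23/2
2. join F+P (d=5) ⇒ FP; edges |F|=5/2, |P|=5/2
  updated: d(FP,KV)=79/4, d(FP,U)=29/2
3. join KV+U (d=23/2) ⇒ KUV; edges |KV|=19/4, |U|=23/4
  updated: d(FP,KUV)=18
4. join FP+KUV (d=18) ⇒ FKPUV; edges |FP|=13/2, |KUV|=13/4
final tree: ((F:5/2,P:5/2):13/2,((K:1,V:1):19/4,U:23/4):13/4)
total length: 109/4

((F:5/2,P:5/2):13/2,((K:1,V:1):19/4,U:23/4):13/4)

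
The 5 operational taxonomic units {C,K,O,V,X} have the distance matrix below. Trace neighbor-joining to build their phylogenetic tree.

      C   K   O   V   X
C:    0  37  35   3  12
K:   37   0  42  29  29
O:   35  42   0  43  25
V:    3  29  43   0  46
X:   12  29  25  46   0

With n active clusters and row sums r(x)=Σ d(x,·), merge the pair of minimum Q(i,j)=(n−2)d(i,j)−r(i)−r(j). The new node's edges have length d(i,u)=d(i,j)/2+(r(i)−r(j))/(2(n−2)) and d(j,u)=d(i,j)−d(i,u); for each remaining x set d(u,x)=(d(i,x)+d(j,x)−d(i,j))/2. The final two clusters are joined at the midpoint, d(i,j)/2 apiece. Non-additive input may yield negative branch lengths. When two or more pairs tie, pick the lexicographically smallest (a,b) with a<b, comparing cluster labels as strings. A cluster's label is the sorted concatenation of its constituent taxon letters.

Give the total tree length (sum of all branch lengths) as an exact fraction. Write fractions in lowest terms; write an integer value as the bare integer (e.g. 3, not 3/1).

iteration 1: select C,V (d=3, Q=-199); attach at lengths (-25/6, 43/6); label the merged cluster CV
  updated: d(CV,K)=63/2, d(CV,O)=75/2, d(CV,X)=55/2
iteration 2: select CV,K (d=63/2, Q=-136); attach at lengths (57/4, 69/4); label the merged cluster CKV
  updated: d(CKV,O)=24, d(CKV,X)=25/2
iteration 3: select CKV,O (d=24, Q=-123/2); attach at lengths (23/4, 73/4); label the merged cluster CKOV
  updated: d(CKOV,X)=27/4
iteration 4: select CKOV,X (d=27/4); attach at lengths (27/8, 27/8); label the merged cluster CKOVX
final tree: ((((C:-25/6,V:43/6):57/4,K:69/4):23/4,O:73/4):27/8,X:27/8)
total length: 261/4

261/4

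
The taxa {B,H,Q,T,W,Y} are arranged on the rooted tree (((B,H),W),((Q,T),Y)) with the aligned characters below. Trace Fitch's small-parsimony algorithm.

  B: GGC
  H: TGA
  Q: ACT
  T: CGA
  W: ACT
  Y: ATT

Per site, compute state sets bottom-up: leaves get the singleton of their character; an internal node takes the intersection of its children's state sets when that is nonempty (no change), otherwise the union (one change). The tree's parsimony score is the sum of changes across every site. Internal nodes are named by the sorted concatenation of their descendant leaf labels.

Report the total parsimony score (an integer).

9

BH@0: {G} ∪ {T} = {G,T} (union, +1)
BHW@0: {G,T} ∪ {A} = {A,G,T} (union, +1)
QT@0: {A} ∪ {C} = {A,C} (union, +1)
QTY@0: {A,C} ∩ {A} = {A} (intersection, +0)
BHQTWY@0: {A,G,T} ∩ {A} = {A} (intersection, +0)
BH@1: {G} ∩ {G} = {G} (intersection, +0)
BHW@1: {G} ∪ {C} = {C,G} (union, +1)
QT@1: {C} ∪ {G} = {C,G} (union, +1)
QTY@1: {C,G} ∪ {T} = {C,G,T} (union, +1)
BHQTWY@1: {C,G} ∩ {C,G,T} = {C,G} (intersection, +0)
BH@2: {C} ∪ {A} = {A,C} (union, +1)
BHW@2: {A,C} ∪ {T} = {A,C,T} (union, +1)
QT@2: {T} ∪ {A} = {A,T} (union, +1)
QTY@2: {A,T} ∩ {T} = {T} (intersection, +0)
BHQTWY@2: {A,C,T} ∩ {T} = {T} (intersection, +0)
per-site changes: [3, 3, 3]; total = 9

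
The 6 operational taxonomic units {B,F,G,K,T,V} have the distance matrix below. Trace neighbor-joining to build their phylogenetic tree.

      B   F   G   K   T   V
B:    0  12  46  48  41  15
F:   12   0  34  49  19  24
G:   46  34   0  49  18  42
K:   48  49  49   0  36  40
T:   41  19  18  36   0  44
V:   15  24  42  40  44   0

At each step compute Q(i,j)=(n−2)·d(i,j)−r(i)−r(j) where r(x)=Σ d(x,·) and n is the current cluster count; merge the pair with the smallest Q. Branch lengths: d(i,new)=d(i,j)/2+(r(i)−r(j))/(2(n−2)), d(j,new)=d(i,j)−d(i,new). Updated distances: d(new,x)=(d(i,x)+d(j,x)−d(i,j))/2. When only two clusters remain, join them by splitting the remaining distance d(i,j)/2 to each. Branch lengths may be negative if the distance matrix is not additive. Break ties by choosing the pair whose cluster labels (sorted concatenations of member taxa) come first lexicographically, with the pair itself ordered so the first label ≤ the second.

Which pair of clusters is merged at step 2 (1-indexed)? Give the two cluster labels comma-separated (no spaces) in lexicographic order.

GT,K

iteration 1: select G,T (d=18, Q=-275); attach at lengths (103/8, 41/8); label the merged cluster GT
  updated: d(B,GT)=69/2, d(F,GT)=35/2, d(GT,K)=67/2, d(GT,V)=34
iteration 2: select GT,K (d=67/2, Q=-379/2); attach at lengths (33/4, 101/4); label the merged cluster GKT
  updated: d(B,GKT)=49/2, d(F,GKT)=33/2, d(GKT,V)=81/4
iteration 3: select B,V (d=15, Q=-323/4); attach at lengths (89/16, 151/16); label the merged cluster BV
  updated: d(BV,F)=21/2, d(BV,GKT)=119/8
iteration 4: select BV,F (d=21/2, Q=-335/8); attach at lengths (71/16, 97/16); label the merged cluster BFV
  updated: d(BFV,GKT)=167/16
iteration 5: select BFV,GKT (d=167/16); attach at lengths (167/32, 167/32); label the merged cluster BFGKTV
final tree: (((B:89/16,V:151/16):71/16,F:97/16):167/32,((G:103/8,T:41/8):33/4,K:101/4):167/32)
total length: 1399/16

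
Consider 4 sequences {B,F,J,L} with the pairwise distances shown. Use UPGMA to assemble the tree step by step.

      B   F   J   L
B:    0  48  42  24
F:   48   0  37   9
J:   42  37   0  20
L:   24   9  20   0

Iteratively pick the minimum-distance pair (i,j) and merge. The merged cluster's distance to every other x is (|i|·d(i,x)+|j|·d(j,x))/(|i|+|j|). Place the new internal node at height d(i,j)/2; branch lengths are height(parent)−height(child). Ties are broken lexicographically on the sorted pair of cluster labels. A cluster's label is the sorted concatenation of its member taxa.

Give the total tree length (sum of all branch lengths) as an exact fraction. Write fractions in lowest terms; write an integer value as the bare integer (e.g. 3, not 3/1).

227/4

iteration 1: select F,L (d=9); attach at lengths (9/2, 9/2); label the merged cluster FL
  updated: d(B,FL)=36, d(FL,J)=57/2
iteration 2: select FL,J (d=57/2); attach at lengths (39/4, 57/4); label the merged cluster FJL
  updated: d(B,FJL)=38
iteration 3: select B,FJL (d=38); attach at lengths (19, 19/4); label the merged cluster BFJL
final tree: (B:19,((F:9/2,L:9/2):39/4,J:57/4):19/4)
total length: 227/4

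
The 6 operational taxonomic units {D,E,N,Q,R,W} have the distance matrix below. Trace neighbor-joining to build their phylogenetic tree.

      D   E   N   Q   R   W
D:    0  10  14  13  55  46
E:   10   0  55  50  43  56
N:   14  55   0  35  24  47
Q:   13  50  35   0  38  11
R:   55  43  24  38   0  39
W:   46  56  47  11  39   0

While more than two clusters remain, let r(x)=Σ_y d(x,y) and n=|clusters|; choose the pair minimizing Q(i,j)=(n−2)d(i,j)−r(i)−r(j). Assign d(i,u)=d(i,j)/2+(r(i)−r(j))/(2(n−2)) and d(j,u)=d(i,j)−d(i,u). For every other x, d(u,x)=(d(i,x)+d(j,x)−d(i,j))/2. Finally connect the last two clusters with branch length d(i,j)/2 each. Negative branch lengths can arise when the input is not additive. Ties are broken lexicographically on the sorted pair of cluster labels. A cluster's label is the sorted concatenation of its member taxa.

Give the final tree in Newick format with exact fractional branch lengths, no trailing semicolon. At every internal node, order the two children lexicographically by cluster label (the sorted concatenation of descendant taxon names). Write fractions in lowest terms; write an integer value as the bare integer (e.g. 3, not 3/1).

iteration 1: select D,E (d=10, Q=-312); attach at lengths (-9/2, 29/2); label the merged cluster DE
  updated: d(DE,N)=59/2, d(DE,Q)=53/2, d(DE,R)=44, d(DE,W)=46
iteration 2: select Q,W (d=11, Q=-441/2); attach at lengths (1/12, 131/12); label the merged cluster QW
  updated: d(DE,QW)=123/4, d(N,QW)=71/2, d(QW,R)=33
iteration 3: select DE,QW (d=123/4, Q=-142); attach at lengths (133/8, 113/8); label the merged cluster DEQW
  updated: d(DEQW,N)=137/8, d(DEQW,R)=185/8
iteration 4: select DEQW,N (d=137/8, Q=-257/4); attach at lengths (65/8, 9); label the merged cluster DENQW
  updated: d(DENQW,R)=15
iteration 5: select DENQW,R (d=15); attach at lengths (15/2, 15/2); label the merged cluster DENQRW
final tree: ((((D:-9/2,E:29/2):133/8,(Q:1/12,W:131/12):113/8):65/8,N:9):15/2,R:15/2)
total length: 671/8

((((D:-9/2,E:29/2):133/8,(Q:1/12,W:131/12):113/8):65/8,N:9):15/2,R:15/2)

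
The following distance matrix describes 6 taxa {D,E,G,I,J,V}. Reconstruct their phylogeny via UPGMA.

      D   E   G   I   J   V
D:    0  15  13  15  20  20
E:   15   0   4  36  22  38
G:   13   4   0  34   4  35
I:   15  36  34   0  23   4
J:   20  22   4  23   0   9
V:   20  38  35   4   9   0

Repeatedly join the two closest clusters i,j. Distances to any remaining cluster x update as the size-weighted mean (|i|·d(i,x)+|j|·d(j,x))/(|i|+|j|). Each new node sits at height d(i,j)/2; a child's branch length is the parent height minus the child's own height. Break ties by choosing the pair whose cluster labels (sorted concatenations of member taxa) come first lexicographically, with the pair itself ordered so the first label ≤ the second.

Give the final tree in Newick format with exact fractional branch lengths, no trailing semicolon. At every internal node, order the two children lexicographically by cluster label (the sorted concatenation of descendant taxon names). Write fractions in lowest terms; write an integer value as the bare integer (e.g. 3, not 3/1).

step 1: merge (E,G) at d=4; branch lengths E→2, G→2; new cluster EG
  updated: d(D,EG)=14, d(EG,I)=35, d(EG,J)=13, d(EG,V)=73/2
step 2: merge (I,V) at d=4; branch lengths I→2, V→2; new cluster IV
  updated: d(D,IV)=35/2, d(EG,IV)=143/4, d(IV,J)=16
step 3: merge (EG,J) at d=13; branch lengths EG→9/2, J→13/2; new cluster EGJ
  updated: d(D,EGJ)=16, d(EGJ,IV)=175/6
step 4: merge (D,EGJ) at d=16; branch lengths D→8, EGJ→3/2; new cluster DEGJ
  updated: d(DEGJ,IV)=105/4
step 5: merge (DEGJ,IV) at d=105/4; branch lengths DEGJ→41/8, IV→89/8; new cluster DEGIJV
final tree: ((D:8,((E:2,G:2):9/2,J:13/2):3/2):41/8,(I:2,V:2):89/8)
total length: 179/4

((D:8,((E:2,G:2):9/2,J:13/2):3/2):41/8,(I:2,V:2):89/8)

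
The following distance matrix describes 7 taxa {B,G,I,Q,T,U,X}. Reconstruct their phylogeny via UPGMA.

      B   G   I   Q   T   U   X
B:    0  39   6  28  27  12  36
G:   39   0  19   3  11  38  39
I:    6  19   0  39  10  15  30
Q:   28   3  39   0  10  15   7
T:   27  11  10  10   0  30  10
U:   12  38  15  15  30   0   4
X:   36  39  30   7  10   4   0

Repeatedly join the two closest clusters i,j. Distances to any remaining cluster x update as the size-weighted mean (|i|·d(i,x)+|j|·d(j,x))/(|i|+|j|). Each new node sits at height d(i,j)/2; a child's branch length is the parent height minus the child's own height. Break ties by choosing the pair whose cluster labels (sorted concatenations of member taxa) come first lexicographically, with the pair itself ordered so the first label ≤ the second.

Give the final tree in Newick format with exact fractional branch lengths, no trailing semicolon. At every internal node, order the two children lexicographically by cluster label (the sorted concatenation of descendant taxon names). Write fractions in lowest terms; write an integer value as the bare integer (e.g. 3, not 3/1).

step 1: merge (G,Q) at d=3; branch lengths G→3/2, Q→3/2; new cluster GQ
  updated: d(B,GQ)=67/2, d(GQ,I)=29, d(GQ,T)=21/2, d(GQ,U)=53/2, d(GQ,X)=23
step 2: merge (U,X) at d=4; branch lengths U→2, X→2; new cluster UX
  updated: d(B,UX)=24, d(GQ,UX)=99/4, d(I,UX)=45/2, d(T,UX)=20
step 3: merge (B,I) at d=6; branch lengths B→3, I→3; new cluster BI
  updated: d(BI,GQ)=125/4, d(BI,T)=37/2, d(BI,UX)=93/4
step 4: merge (GQ,T) at d=21/2; branch lengths GQ→15/4, T→21/4; new cluster GQT
  updated: d(BI,GQT)=27, d(GQT,UX)=139/6
step 5: merge (GQT,UX) at d=139/6; branch lengths GQT→19/3, UX→115/12; new cluster GQTUX
  updated: d(BI,GQTUX)=51/2
step 6: merge (BI,GQTUX) at d=51/2; branch lengths BI→39/4, GQTUX→7/6; new cluster BGIQTUX
final tree: ((B:3,I:3):39/4,(((G:3/2,Q:3/2):15/4,T:21/4):19/3,(U:2,X:2):115/12):7/6)
total length: 293/6

((B:3,I:3):39/4,(((G:3/2,Q:3/2):15/4,T:21/4):19/3,(U:2,X:2):115/12):7/6)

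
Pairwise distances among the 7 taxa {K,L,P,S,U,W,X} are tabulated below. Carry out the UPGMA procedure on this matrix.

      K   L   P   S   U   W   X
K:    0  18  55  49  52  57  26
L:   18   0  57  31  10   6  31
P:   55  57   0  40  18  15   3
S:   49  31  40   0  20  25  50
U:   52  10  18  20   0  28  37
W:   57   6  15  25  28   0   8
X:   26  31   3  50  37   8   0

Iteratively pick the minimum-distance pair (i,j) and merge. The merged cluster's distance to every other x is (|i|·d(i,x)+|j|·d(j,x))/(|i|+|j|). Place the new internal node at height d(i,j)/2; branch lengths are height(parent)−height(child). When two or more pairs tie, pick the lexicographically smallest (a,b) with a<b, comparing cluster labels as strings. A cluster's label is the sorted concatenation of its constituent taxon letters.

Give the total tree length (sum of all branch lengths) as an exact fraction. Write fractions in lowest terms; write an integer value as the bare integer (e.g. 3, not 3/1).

1. join P+X (d=3) ⇒ PX; edges |P|=3/2, |X|=3/2
  updated: d(K,PX)=81/2, d(L,PX)=44, d(PX,S)=45, d(PX,U)=55/2, d(PX,W)=23/2
2. join L+W (d=6) ⇒ LW; edges |L|=3, |W|=3
  updated: d(K,LW)=75/2, d(LW,PX)=111/4, d(LW,S)=28, d(LW,U)=19
3. join LW+U (d=19) ⇒ LUW; edges |LW|=13/2, |U|=19/2
  updated: d(K,LUW)=127/3, d(LUW,PX)=83/3, d(LUW,S)=76/3
4. join LUW+S (d=76/3) ⇒ LSUW; edges |LUW|=19/6, |S|=38/3
  updated: d(K,LSUW)=44, d(LSUW,PX)=32
5. join LSUW+PX (d=32) ⇒ LPSUWX; edges |LSUW|=10/3, |PX|=29/2
  updated: d(K,LPSUWX)=257/6
6. join K+LPSUWX (d=257/6) ⇒ KLPSUWX; edges |K|=257/12, |LPSUWX|=65/12
final tree: (K:257/12,((((L:3,W:3):13/2,U:19/2):19/6,S:38/3):10/3,(P:3/2,X:3/2):29/2):65/12)
total length: 171/2

171/2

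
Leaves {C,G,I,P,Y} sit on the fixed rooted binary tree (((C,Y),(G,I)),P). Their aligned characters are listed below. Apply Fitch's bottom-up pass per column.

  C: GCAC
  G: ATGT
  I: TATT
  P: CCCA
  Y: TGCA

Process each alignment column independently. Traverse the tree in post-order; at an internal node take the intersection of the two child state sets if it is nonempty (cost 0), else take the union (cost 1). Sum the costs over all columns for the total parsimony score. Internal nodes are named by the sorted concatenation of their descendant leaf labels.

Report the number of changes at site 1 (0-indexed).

site 0, node CY: C={G} ∪ Y={T} → {G,T} (+1)
site 0, node GI: G={A} ∪ I={T} → {A,T} (+1)
site 0, node CGIY: CY={G,T} ∩ GI={A,T} → {T} (+0)
site 0, node CGIPY: CGIY={T} ∪ P={C} → {C,T} (+1)
site 1, node CY: C={C} ∪ Y={G} → {C,G} (+1)
site 1, node GI: G={T} ∪ I={A} → {A,T} (+1)
site 1, node CGIY: CY={C,G} ∪ GI={A,T} → {A,C,G,T} (+1)
site 1, node CGIPY: CGIY={A,C,G,T} ∩ P={C} → {C} (+0)
site 2, node CY: C={A} ∪ Y={C} → {A,C} (+1)
site 2, node GI: G={G} ∪ I={T} → {G,T} (+1)
site 2, node CGIY: CY={A,C} ∪ GI={G,T} → {A,C,G,T} (+1)
site 2, node CGIPY: CGIY={A,C,G,T} ∩ P={C} → {C} (+0)
site 3, node CY: C={C} ∪ Y={A} → {A,C} (+1)
site 3, node GI: G={T} ∩ I={T} → {T} (+0)
site 3, node CGIY: CY={A,C} ∪ GI={T} → {A,C,T} (+1)
site 3, node CGIPY: CGIY={A,C,T} ∩ P={A} → {A} (+0)
per-site changes: [3, 3, 3, 2]; total = 11

3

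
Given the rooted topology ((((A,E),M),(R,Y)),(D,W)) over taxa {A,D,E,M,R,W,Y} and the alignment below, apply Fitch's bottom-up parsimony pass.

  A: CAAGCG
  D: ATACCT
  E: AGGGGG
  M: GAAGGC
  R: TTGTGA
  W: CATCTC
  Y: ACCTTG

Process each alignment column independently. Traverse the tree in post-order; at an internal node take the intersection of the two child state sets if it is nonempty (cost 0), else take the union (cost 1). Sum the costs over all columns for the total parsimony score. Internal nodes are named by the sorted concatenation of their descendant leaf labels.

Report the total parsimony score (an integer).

22

AE@0: {C} ∪ {A} = {A,C} (union, +1)
AEM@0: {A,C} ∪ {G} = {A,C,G} (union, +1)
RY@0: {T} ∪ {A} = {A,T} (union, +1)
AEMRY@0: {A,C,G} ∩ {A,T} = {A} (intersection, +0)
DW@0: {A} ∪ {C} = {A,C} (union, +1)
ADEMRWY@0: {A} ∩ {A,C} = {A} (intersection, +0)
AE@1: {A} ∪ {G} = {A,G} (union, +1)
AEM@1: {A,G} ∩ {A} = {A} (intersection, +0)
RY@1: {T} ∪ {C} = {C,T} (union, +1)
AEMRY@1: {A} ∪ {C,T} = {A,C,T} (union, +1)
DW@1: {T} ∪ {A} = {A,T} (union, +1)
ADEMRWY@1: {A,C,T} ∩ {A,T} = {A,T} (intersection, +0)
AE@2: {A} ∪ {G} = {A,G} (union, +1)
AEM@2: {A,G} ∩ {A} = {A} (intersection, +0)
RY@2: {G} ∪ {C} = {C,G} (union, +1)
AEMRY@2: {A} ∪ {C,G} = {A,C,G} (union, +1)
DW@2: {A} ∪ {T} = {A,T} (union, +1)
ADEMRWY@2: {A,C,G} ∩ {A,T} = {A} (intersection, +0)
AE@3: {G} ∩ {G} = {G} (intersection, +0)
AEM@3: {G} ∩ {G} = {G} (intersection, +0)
RY@3: {T} ∩ {T} = {T} (intersection, +0)
AEMRY@3: {G} ∪ {T} = {G,T} (union, +1)
DW@3: {C} ∩ {C} = {C} (intersection, +0)
ADEMRWY@3: {G,T} ∪ {C} = {C,G,T} (union, +1)
AE@4: {C} ∪ {G} = {C,G} (union, +1)
AEM@4: {C,G} ∩ {G} = {G} (intersection, +0)
RY@4: {G} ∪ {T} = {G,T} (union, +1)
AEMRY@4: {G} ∩ {G,T} = {G} (intersection, +0)
DW@4: {C} ∪ {T} = {C,T} (union, +1)
ADEMRWY@4: {G} ∪ {C,T} = {C,G,T} (union, +1)
AE@5: {G} ∩ {G} = {G} (intersection, +0)
AEM@5: {G} ∪ {C} = {C,G} (union, +1)
RY@5: {A} ∪ {G} = {A,G} (union, +1)
AEMRY@5: {C,G} ∩ {A,G} = {G} (intersection, +0)
DW@5: {T} ∪ {C} = {C,T} (union, +1)
ADEMRWY@5: {G} ∪ {C,T} = {C,G,T} (union, +1)
per-site changes: [4, 4, 4, 2, 4, 4]; total = 22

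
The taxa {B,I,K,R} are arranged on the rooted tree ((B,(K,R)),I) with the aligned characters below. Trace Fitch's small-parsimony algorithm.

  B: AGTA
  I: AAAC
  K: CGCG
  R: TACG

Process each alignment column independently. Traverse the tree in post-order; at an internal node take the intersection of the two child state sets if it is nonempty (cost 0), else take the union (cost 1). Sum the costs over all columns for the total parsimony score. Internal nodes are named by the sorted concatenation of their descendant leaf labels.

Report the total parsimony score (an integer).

site 0, node KR: K={C} ∪ R={T} → {C,T} (+1)
site 0, node BKR: B={A} ∪ KR={C,T} → {A,C,T} (+1)
site 0, node BIKR: BKR={A,C,T} ∩ I={A} → {A} (+0)
site 1, node KR: K={G} ∪ R={A} → {A,G} (+1)
site 1, node BKR: B={G} ∩ KR={A,G} → {G} (+0)
site 1, node BIKR: BKR={G} ∪ I={A} → {A,G} (+1)
site 2, node KR: K={C} ∩ R={C} → {C} (+0)
site 2, node BKR: B={T} ∪ KR={C} → {C,T} (+1)
site 2, node BIKR: BKR={C,T} ∪ I={A} → {A,C,T} (+1)
site 3, node KR: K={G} ∩ R={G} → {G} (+0)
site 3, node BKR: B={A} ∪ KR={G} → {A,G} (+1)
site 3, node BIKR: BKR={A,G} ∪ I={C} → {A,C,G} (+1)
per-site changes: [2, 2, 2, 2]; total = 8

8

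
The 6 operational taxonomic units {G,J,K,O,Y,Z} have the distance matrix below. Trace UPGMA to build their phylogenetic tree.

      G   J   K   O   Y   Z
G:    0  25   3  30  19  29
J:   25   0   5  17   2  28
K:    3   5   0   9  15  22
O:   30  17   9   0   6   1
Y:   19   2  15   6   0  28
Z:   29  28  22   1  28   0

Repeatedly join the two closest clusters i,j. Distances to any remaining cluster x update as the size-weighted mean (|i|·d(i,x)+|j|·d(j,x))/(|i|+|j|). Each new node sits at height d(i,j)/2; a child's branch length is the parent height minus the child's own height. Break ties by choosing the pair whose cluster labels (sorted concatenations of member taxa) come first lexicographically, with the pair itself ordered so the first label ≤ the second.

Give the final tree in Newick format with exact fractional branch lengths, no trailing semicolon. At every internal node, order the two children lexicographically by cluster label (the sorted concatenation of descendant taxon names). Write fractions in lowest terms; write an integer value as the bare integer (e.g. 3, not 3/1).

step 1: merge (O,Z) at d=1; branch lengths O→1/2, Z→1/2; new cluster OZ
  updated: d(G,OZ)=59/2, d(J,OZ)=45/2, d(K,OZ)=31/2, d(OZ,Y)=17
step 2: merge (J,Y) at d=2; branch lengths J→1, Y→1; new cluster JY
  updated: d(G,JY)=22, d(JY,K)=10, d(JY,OZ)=79/4
step 3: merge (G,K) at d=3; branch lengths G→3/2, K→3/2; new cluster GK
  updated: d(GK,JY)=16, d(GK,OZ)=45/2
step 4: merge (GK,JY) at d=16; branch lengths GK→13/2, JY→7; new cluster GJKY
  updated: d(GJKY,OZ)=169/8
step 5: merge (GJKY,OZ) at d=169/8; branch lengths GJKY→41/16, OZ→161/16; new cluster GJKOYZ
final tree: (((G:3/2,K:3/2):13/2,(J:1,Y:1):7):41/16,(O:1/2,Z:1/2):161/16)
total length: 257/8

(((G:3/2,K:3/2):13/2,(J:1,Y:1):7):41/16,(O:1/2,Z:1/2):161/16)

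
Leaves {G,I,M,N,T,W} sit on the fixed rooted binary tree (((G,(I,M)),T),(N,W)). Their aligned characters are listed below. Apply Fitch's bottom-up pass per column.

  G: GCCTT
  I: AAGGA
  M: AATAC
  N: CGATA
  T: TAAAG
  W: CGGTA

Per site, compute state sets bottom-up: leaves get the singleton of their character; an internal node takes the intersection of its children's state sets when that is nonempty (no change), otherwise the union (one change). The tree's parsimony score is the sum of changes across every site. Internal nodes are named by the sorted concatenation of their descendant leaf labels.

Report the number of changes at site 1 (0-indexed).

2

IM@0: {A} ∩ {A} = {A} (intersection, +0)
GIM@0: {G} ∪ {A} = {A,G} (union, +1)
GIMT@0: {A,G} ∪ {T} = {A,G,T} (union, +1)
NW@0: {C} ∩ {C} = {C} (intersection, +0)
GIMNTW@0: {A,G,T} ∪ {C} = {A,C,G,T} (union, +1)
IM@1: {A} ∩ {A} = {A} (intersection, +0)
GIM@1: {C} ∪ {A} = {A,C} (union, +1)
GIMT@1: {A,C} ∩ {A} = {A} (intersection, +0)
NW@1: {G} ∩ {G} = {G} (intersection, +0)
GIMNTW@1: {A} ∪ {G} = {A,G} (union, +1)
IM@2: {G} ∪ {T} = {G,T} (union, +1)
GIM@2: {C} ∪ {G,T} = {C,G,T} (union, +1)
GIMT@2: {C,G,T} ∪ {A} = {A,C,G,T} (union, +1)
NW@2: {A} ∪ {G} = {A,G} (union, +1)
GIMNTW@2: {A,C,G,T} ∩ {A,G} = {A,G} (intersection, +0)
IM@3: {G} ∪ {A} = {A,G} (union, +1)
GIM@3: {T} ∪ {A,G} = {A,G,T} (union, +1)
GIMT@3: {A,G,T} ∩ {A} = {A} (intersection, +0)
NW@3: {T} ∩ {T} = {T} (intersection, +0)
GIMNTW@3: {A} ∪ {T} = {A,T} (union, +1)
IM@4: {A} ∪ {C} = {A,C} (union, +1)
GIM@4: {T} ∪ {A,C} = {A,C,T} (union, +1)
GIMT@4: {A,C,T} ∪ {G} = {A,C,G,T} (union, +1)
NW@4: {A} ∩ {A} = {A} (intersection, +0)
GIMNTW@4: {A,C,G,T} ∩ {A} = {A} (intersection, +0)
per-site changes: [3, 2, 4, 3, 3]; total = 15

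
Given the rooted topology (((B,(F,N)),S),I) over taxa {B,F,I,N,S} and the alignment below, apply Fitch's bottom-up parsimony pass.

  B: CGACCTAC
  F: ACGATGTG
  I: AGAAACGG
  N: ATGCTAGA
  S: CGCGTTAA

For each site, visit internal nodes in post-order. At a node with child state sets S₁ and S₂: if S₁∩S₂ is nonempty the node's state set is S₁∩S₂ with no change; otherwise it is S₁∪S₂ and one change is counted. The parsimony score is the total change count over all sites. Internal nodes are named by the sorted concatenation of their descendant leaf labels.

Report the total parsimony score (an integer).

20

FN@0: {A} ∩ {A} = {A} (intersection, +0)
BFN@0: {C} ∪ {A} = {A,C} (union, +1)
BFNS@0: {A,C} ∩ {C} = {C} (intersection, +0)
BFINS@0: {C} ∪ {A} = {A,C} (union, +1)
FN@1: {C} ∪ {T} = {C,T} (union, +1)
BFN@1: {G} ∪ {C,T} = {C,G,T} (union, +1)
BFNS@1: {C,G,T} ∩ {G} = {G} (intersection, +0)
BFINS@1: {G} ∩ {G} = {G} (intersection, +0)
FN@2: {G} ∩ {G} = {G} (intersection, +0)
BFN@2: {A} ∪ {G} = {A,G} (union, +1)
BFNS@2: {A,G} ∪ {C} = {A,C,G} (union, +1)
BFINS@2: {A,C,G} ∩ {A} = {A} (intersection, +0)
FN@3: {A} ∪ {C} = {A,C} (union, +1)
BFN@3: {C} ∩ {A,C} = {C} (intersection, +0)
BFNS@3: {C} ∪ {G} = {C,G} (union, +1)
BFINS@3: {C,G} ∪ {A} = {A,C,G} (union, +1)
FN@4: {T} ∩ {T} = {T} (intersection, +0)
BFN@4: {C} ∪ {T} = {C,T} (union, +1)
BFNS@4: {C,T} ∩ {T} = {T} (intersection, +0)
BFINS@4: {T} ∪ {A} = {A,T} (union, +1)
FN@5: {G} ∪ {A} = {A,G} (union, +1)
BFN@5: {T} ∪ {A,G} = {A,G,T} (union, +1)
BFNS@5: {A,G,T} ∩ {T} = {T} (intersection, +0)
BFINS@5: {T} ∪ {C} = {C,T} (union, +1)
FN@6: {T} ∪ {G} = {G,T} (union, +1)
BFN@6: {A} ∪ {G,T} = {A,G,T} (union, +1)
BFNS@6: {A,G,T} ∩ {A} = {A} (intersection, +0)
BFINS@6: {A} ∪ {G} = {A,G} (union, +1)
FN@7: {G} ∪ {A} = {A,G} (union, +1)
BFN@7: {C} ∪ {A,G} = {A,C,G} (union, +1)
BFNS@7: {A,C,G} ∩ {A} = {A} (intersection, +0)
BFINS@7: {A} ∪ {G} = {A,G} (union, +1)
per-site changes: [2, 2, 2, 3, 2, 3, 3, 3]; total = 20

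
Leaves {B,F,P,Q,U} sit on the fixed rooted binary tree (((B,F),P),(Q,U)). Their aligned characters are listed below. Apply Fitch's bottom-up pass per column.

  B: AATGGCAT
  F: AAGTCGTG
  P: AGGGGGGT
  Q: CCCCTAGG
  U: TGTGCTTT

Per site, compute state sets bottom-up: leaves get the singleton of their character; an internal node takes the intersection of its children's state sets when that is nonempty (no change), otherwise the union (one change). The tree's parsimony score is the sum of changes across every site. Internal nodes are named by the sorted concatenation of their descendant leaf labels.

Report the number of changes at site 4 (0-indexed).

3

BF@0: {A} ∩ {A} = {A} (intersection, +0)
BFP@0: {A} ∩ {A} = {A} (intersection, +0)
QU@0: {C} ∪ {T} = {C,T} (union, +1)
BFPQU@0: {A} ∪ {C,T} = {A,C,T} (union, +1)
BF@1: {A} ∩ {A} = {A} (intersection, +0)
BFP@1: {A} ∪ {G} = {A,G} (union, +1)
QU@1: {C} ∪ {G} = {C,G} (union, +1)
BFPQU@1: {A,G} ∩ {C,G} = {G} (intersection, +0)
BF@2: {T} ∪ {G} = {G,T} (union, +1)
BFP@2: {G,T} ∩ {G} = {G} (intersection, +0)
QU@2: {C} ∪ {T} = {C,T} (union, +1)
BFPQU@2: {G} ∪ {C,T} = {C,G,T} (union, +1)
BF@3: {G} ∪ {T} = {G,T} (union, +1)
BFP@3: {G,T} ∩ {G} = {G} (intersection, +0)
QU@3: {C} ∪ {G} = {C,G} (union, +1)
BFPQU@3: {G} ∩ {C,G} = {G} (intersection, +0)
BF@4: {G} ∪ {C} = {C,G} (union, +1)
BFP@4: {C,G} ∩ {G} = {G} (intersection, +0)
QU@4: {T} ∪ {C} = {C,T} (union, +1)
BFPQU@4: {G} ∪ {C,T} = {C,G,T} (union, +1)
BF@5: {C} ∪ {G} = {C,G} (union, +1)
BFP@5: {C,G} ∩ {G} = {G} (intersection, +0)
QU@5: {A} ∪ {T} = {A,T} (union, +1)
BFPQU@5: {G} ∪ {A,T} = {A,G,T} (union, +1)
BF@6: {A} ∪ {T} = {A,T} (union, +1)
BFP@6: {A,T} ∪ {G} = {A,G,T} (union, +1)
QU@6: {G} ∪ {T} = {G,T} (union, +1)
BFPQU@6: {A,G,T} ∩ {G,T} = {G,T} (intersection, +0)
BF@7: {T} ∪ {G} = {G,T} (union, +1)
BFP@7: {G,T} ∩ {T} = {T} (intersection, +0)
QU@7: {G} ∪ {T} = {G,T} (union, +1)
BFPQU@7: {T} ∩ {G,T} = {T} (intersection, +0)
per-site changes: [2, 2, 3, 2, 3, 3, 3, 2]; total = 20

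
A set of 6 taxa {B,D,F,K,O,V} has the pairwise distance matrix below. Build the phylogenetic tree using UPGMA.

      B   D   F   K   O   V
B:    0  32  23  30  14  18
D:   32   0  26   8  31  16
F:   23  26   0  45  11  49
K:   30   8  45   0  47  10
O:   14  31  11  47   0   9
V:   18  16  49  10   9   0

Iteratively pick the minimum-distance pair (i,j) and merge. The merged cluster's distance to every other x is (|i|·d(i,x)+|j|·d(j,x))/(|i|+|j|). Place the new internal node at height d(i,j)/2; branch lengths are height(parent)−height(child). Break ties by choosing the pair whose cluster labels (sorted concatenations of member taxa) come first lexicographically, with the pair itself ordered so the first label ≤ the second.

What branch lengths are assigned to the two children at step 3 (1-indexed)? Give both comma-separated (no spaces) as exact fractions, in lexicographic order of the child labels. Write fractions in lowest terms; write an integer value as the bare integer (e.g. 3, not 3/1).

8,7/2

1. join D+K (d=8) ⇒ DK; edges |D|=4, |K|=4
  updated: d(B,DK)=31, d(DK,F)=71/2, d(DK,O)=39, d(DK,V)=13
2. join O+V (d=9) ⇒ OV; edges |O|=9/2, |V|=9/2
  updated: d(B,OV)=16, d(DK,OV)=26, d(F,OV)=30
3. join B+OV (d=16) ⇒ BOV; edges |B|=8, |OV|=7/2
  updated: d(BOV,DK)=83/3, d(BOV,F)=83/3
4. join BOV+DK (d=83/3) ⇒ BDKOV; edges |BOV|=35/6, |DK|=59/6
  updated: d(BDKOV,F)=154/5
5. join BDKOV+F (d=154/5) ⇒ BDFKOV; edges |BDKOV|=47/30, |F|=77/5
final tree: (((B:8,(O:9/2,V:9/2):7/2):35/6,(D:4,K:4):59/6):47/30,F:77/5)
total length: 917/15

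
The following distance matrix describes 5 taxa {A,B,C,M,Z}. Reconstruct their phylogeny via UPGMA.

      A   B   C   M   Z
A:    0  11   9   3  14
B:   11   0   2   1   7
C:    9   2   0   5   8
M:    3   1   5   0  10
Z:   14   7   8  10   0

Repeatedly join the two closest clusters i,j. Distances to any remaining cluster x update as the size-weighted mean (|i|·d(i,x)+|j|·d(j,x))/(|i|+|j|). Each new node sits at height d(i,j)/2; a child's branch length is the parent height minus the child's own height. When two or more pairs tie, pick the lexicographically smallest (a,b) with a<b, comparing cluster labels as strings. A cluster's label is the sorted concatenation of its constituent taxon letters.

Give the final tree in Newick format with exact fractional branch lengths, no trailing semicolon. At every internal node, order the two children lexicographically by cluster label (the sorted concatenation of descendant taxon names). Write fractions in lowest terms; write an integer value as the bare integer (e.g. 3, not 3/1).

((A:23/6,((B:1/2,M:1/2):5/4,C:7/4):25/12):25/24,Z:39/8)

step 1: merge (B,M) at d=1; branch lengths B→1/2, M→1/2; new cluster BM
  updated: d(A,BM)=7, d(BM,C)=7/2, d(BM,Z)=17/2
step 2: merge (BM,C) at d=7/2; branch lengths BM→5/4, C→7/4; new cluster BCM
  updated: d(A,BCM)=23/3, d(BCM,Z)=25/3
step 3: merge (A,BCM) at d=23/3; branch lengths A→23/6, BCM→25/12; new cluster ABCM
  updated: d(ABCM,Z)=39/4
step 4: merge (ABCM,Z) at d=39/4; branch lengths ABCM→25/24, Z→39/8; new cluster ABCMZ
final tree: ((A:23/6,((B:1/2,M:1/2):5/4,C:7/4):25/12):25/24,Z:39/8)
total length: 95/6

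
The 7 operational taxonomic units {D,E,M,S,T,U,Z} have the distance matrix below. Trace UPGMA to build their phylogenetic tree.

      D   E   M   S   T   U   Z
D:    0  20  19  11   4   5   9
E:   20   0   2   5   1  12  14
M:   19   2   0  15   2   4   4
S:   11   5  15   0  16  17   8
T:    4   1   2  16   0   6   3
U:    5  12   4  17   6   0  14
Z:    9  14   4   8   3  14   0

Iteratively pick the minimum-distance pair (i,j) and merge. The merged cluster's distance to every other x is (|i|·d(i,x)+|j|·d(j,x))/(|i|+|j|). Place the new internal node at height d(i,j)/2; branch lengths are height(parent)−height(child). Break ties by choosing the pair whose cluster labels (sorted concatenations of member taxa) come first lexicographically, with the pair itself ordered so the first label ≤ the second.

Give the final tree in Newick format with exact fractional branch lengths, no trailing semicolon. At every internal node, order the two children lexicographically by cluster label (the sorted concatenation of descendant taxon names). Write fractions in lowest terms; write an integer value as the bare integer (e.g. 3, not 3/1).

1. join E+T (d=1) ⇒ ET; edges |E|=1/2, |T|=1/2
  updated: d(D,ET)=12, d(ET,M)=2, d(ET,S)=21/2, d(ET,U)=9, d(ET,Z)=17/2
2. join ET+M (d=2) ⇒ EMT; edges |ET|=1/2, |M|=1
  updated: d(D,EMT)=43/3, d(EMT,S)=12, d(EMT,U)=22/3, d(EMT,Z)=7
3. join D+U (d=5) ⇒ DU; edges |D|=5/2, |U|=5/2
  updated: d(DU,EMT)=65/6, d(DU,S)=14, d(DU,Z)=23/2
4. join EMT+Z (d=7) ⇒ EMTZ; edges |EMT|=5/2, |Z|=7/2
  updated: d(DU,EMTZ)=11, d(EMTZ,S)=11
5. join DU+EMTZ (d=11) ⇒ DEMTUZ; edges |DU|=3, |EMTZ|=2
  updated: d(DEMTUZ,S)=12
6. join DEMTUZ+S (d=12) ⇒ DEMSTUZ; edges |DEMTUZ|=1/2, |S|=6
final tree: (((D:5/2,U:5/2):3,(((E:1/2,T:1/2):1/2,M:1):5/2,Z:7/2):2):1/2,S:6)
total length: 25

(((D:5/2,U:5/2):3,(((E:1/2,T:1/2):1/2,M:1):5/2,Z:7/2):2):1/2,S:6)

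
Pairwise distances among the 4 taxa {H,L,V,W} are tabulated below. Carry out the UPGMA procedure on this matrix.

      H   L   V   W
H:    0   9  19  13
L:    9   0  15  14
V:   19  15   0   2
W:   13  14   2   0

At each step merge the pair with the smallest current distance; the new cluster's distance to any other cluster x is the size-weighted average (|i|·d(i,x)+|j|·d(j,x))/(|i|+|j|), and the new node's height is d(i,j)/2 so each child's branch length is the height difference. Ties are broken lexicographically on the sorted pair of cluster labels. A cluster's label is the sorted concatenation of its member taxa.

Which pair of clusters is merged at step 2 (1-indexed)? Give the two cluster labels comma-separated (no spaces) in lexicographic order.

H,L

iteration 1: select V,W (d=2); attach at lengths (1, 1); label the merged cluster VW
  updated: d(H,VW)=16, d(L,VW)=29/2
iteration 2: select H,L (d=9); attach at lengths (9/2, 9/2); label the merged cluster HL
  updated: d(HL,VW)=61/4
iteration 3: select HL,VW (d=61/4); attach at lengths (25/8, 53/8); label the merged cluster HLVW
final tree: ((H:9/2,L:9/2):25/8,(V:1,W:1):53/8)
total length: 83/4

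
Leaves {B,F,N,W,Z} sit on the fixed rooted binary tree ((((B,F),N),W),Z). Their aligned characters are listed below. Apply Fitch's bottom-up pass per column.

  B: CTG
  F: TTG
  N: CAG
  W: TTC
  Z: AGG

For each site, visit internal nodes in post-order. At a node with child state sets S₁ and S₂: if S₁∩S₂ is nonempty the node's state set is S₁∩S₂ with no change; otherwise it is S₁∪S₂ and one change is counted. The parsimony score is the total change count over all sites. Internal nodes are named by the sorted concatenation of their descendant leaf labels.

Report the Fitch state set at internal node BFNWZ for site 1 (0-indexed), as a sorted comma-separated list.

G,T

BF@0: {C} ∪ {T} = {C,T} (union, +1)
BFN@0: {C,T} ∩ {C} = {C} (intersection, +0)
BFNW@0: {C} ∪ {T} = {C,T} (union, +1)
BFNWZ@0: {C,T} ∪ {A} = {A,C,T} (union, +1)
BF@1: {T} ∩ {T} = {T} (intersection, +0)
BFN@1: {T} ∪ {A} = {A,T} (union, +1)
BFNW@1: {A,T} ∩ {T} = {T} (intersection, +0)
BFNWZ@1: {T} ∪ {G} = {G,T} (union, +1)
BF@2: {G} ∩ {G} = {G} (intersection, +0)
BFN@2: {G} ∩ {G} = {G} (intersection, +0)
BFNW@2: {G} ∪ {C} = {C,G} (union, +1)
BFNWZ@2: {C,G} ∩ {G} = {G} (intersection, +0)
per-site changes: [3, 2, 1]; total = 6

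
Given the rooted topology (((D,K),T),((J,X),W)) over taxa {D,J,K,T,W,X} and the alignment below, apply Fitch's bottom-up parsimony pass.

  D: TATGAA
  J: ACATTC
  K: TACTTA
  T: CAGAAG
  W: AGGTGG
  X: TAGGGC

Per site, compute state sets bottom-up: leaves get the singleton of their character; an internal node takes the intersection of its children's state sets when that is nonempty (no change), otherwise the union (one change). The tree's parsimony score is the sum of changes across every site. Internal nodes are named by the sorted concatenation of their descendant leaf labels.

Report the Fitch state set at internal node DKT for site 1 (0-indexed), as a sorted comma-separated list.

A

site 0, node DK: D={T} ∩ K={T} → {T} (+0)
site 0, node DKT: DK={T} ∪ T={C} → {C,T} (+1)
site 0, node JX: J={A} ∪ X={T} → {A,T} (+1)
site 0, node JWX: JX={A,T} ∩ W={A} → {A} (+0)
site 0, node DJKTWX: DKT={C,T} ∪ JWX={A} → {A,C,T} (+1)
site 1, node DK: D={A} ∩ K={A} → {A} (+0)
site 1, node DKT: DK={A} ∩ T={A} → {A} (+0)
site 1, node JX: J={C} ∪ X={A} → {A,C} (+1)
site 1, node JWX: JX={A,C} ∪ W={G} → {A,C,G} (+1)
site 1, node DJKTWX: DKT={A} ∩ JWX={A,C,G} → {A} (+0)
site 2, node DK: D={T} ∪ K={C} → {C,T} (+1)
site 2, node DKT: DK={C,T} ∪ T={G} → {C,G,T} (+1)
site 2, node JX: J={A} ∪ X={G} → {A,G} (+1)
site 2, node JWX: JX={A,G} ∩ W={G} → {G} (+0)
site 2, node DJKTWX: DKT={C,G,T} ∩ JWX={G} → {G} (+0)
site 3, node DK: D={G} ∪ K={T} → {G,T} (+1)
site 3, node DKT: DK={G,T} ∪ T={A} → {A,G,T} (+1)
site 3, node JX: J={T} ∪ X={G} → {G,T} (+1)
site 3, node JWX: JX={G,T} ∩ W={T} → {T} (+0)
site 3, node DJKTWX: DKT={A,G,T} ∩ JWX={T} → {T} (+0)
site 4, node DK: D={A} ∪ K={T} → {A,T} (+1)
site 4, node DKT: DK={A,T} ∩ T={A} → {A} (+0)
site 4, node JX: J={T} ∪ X={G} → {G,T} (+1)
site 4, node JWX: JX={G,T} ∩ W={G} → {G} (+0)
site 4, node DJKTWX: DKT={A} ∪ JWX={G} → {A,G} (+1)
site 5, node DK: D={A} ∩ K={A} → {A} (+0)
site 5, node DKT: DK={A} ∪ T={G} → {A,G} (+1)
site 5, node JX: J={C} ∩ X={C} → {C} (+0)
site 5, node JWX: JX={C} ∪ W={G} → {C,G} (+1)
site 5, node DJKTWX: DKT={A,G} ∩ JWX={C,G} → {G} (+0)
per-site changes: [3, 2, 3, 3, 3, 2]; total = 16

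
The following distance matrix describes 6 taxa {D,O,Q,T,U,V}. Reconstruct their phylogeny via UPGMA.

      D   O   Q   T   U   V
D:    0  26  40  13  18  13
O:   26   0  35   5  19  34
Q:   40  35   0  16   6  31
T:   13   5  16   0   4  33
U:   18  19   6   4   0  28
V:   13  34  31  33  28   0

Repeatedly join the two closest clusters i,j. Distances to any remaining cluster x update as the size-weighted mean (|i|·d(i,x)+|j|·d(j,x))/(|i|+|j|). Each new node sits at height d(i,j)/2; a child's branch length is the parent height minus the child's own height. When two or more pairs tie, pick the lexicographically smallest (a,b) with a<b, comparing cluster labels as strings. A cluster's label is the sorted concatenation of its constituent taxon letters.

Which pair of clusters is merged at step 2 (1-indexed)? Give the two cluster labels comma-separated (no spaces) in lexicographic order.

1. join T+U (d=4) ⇒ TU; edges |T|=2, |U|=2
  updated: d(D,TU)=31/2, d(O,TU)=12, d(Q,TU)=11, d(TU,V)=61/2
2. join Q+TU (d=11) ⇒ QTU; edges |Q|=11/2, |TU|=7/2
  updated: d(D,QTU)=71/3, d(O,QTU)=59/3, d(QTU,V)=92/3
3. join D+V (d=13) ⇒ DV; edges |D|=13/2, |V|=13/2
  updated: d(DV,O)=30, d(DV,QTU)=163/6
4. join O+QTU (d=59/3) ⇒ OQTU; edges |O|=59/6, |QTU|=13/3
  updated: d(DV,OQTU)=223/8
5. join DV+OQTU (d=223/8) ⇒ DOQTUV; edges |DV|=119/16, |OQTU|=197/48
final tree: ((D:13/2,V:13/2):119/16,(O:59/6,(Q:11/2,(T:2,U:2):7/2):13/3):197/48)
total length: 1241/24

Q,TU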